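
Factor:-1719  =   - 3^2*191^1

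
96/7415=96/7415 =0.01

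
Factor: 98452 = 2^2*151^1*163^1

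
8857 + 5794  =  14651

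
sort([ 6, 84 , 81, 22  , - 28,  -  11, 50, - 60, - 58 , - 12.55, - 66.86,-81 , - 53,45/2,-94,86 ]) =[-94  , - 81 , - 66.86, - 60,-58, - 53, -28, - 12.55, - 11 , 6,22, 45/2,  50,  81, 84, 86 ]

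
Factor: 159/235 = 3^1 * 5^( - 1) * 47^( - 1)*53^1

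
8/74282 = 4/37141 = 0.00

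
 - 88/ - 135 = 88/135 = 0.65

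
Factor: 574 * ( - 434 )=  - 2^2*7^2 * 31^1 *41^1 = - 249116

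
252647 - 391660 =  -139013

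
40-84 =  - 44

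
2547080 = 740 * 3442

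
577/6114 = 577/6114 =0.09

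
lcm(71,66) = 4686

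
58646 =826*71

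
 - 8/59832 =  - 1/7479 = - 0.00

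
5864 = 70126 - 64262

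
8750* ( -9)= - 78750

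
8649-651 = 7998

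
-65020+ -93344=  - 158364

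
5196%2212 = 772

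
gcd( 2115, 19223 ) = 47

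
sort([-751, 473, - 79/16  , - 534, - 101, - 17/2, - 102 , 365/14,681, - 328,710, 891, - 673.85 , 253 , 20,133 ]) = [- 751,-673.85 , - 534, - 328, - 102, - 101, - 17/2 , - 79/16, 20,365/14,133,253,473, 681,710,891 ] 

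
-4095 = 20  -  4115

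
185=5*37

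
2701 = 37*73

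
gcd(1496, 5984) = 1496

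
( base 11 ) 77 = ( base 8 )124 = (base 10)84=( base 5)314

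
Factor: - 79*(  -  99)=7821 = 3^2*11^1*79^1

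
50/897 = 50/897 =0.06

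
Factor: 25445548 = 2^2*71^1*89597^1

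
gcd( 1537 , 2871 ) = 29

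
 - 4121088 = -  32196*128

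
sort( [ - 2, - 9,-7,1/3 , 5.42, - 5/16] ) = [ - 9, - 7, - 2, - 5/16  ,  1/3,5.42] 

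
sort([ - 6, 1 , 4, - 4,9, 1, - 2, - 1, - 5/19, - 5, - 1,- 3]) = [-6,  -  5, - 4,-3, - 2, - 1,- 1,  -  5/19,1, 1,4 , 9 ]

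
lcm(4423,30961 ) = 30961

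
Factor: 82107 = 3^3*3041^1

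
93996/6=15666= 15666.00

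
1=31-30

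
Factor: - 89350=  - 2^1*5^2*1787^1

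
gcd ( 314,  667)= 1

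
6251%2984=283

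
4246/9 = 471 + 7/9 = 471.78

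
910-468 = 442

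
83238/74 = 41619/37=1124.84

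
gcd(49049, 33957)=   3773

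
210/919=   210/919 = 0.23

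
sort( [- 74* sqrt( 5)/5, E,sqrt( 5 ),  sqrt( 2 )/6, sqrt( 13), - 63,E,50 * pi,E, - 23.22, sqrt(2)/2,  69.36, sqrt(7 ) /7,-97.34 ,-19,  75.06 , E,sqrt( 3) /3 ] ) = [ -97.34, - 63,  -  74*sqrt(5) /5,-23.22  , - 19, sqrt( 2)/6 , sqrt( 7 ) /7, sqrt(3 )/3,sqrt( 2 ) /2,sqrt( 5), E, E, E, E,sqrt (13),69.36, 75.06, 50 * pi ] 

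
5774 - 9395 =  - 3621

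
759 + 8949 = 9708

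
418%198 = 22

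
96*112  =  10752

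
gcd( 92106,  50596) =14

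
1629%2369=1629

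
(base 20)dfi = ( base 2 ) 1010110001110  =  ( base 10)5518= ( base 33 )527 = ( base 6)41314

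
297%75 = 72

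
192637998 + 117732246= 310370244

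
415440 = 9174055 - 8758615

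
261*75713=19761093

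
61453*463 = 28452739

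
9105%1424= 561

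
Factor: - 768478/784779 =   -  2^1*3^( - 1 ) * 61^1*6299^1*261593^( - 1) 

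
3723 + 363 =4086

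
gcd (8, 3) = 1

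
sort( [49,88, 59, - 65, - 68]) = [ - 68, - 65, 49, 59, 88 ] 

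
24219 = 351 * 69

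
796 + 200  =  996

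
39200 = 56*700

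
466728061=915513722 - 448785661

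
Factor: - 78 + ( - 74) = - 2^3*19^1 = - 152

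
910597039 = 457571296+453025743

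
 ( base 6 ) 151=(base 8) 103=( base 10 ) 67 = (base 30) 27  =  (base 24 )2j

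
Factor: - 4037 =-11^1*367^1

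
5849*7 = 40943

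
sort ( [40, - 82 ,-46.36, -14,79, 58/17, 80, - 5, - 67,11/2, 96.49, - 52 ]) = [-82, - 67, - 52, - 46.36 ,  -  14, - 5, 58/17, 11/2,  40 , 79, 80,96.49 ]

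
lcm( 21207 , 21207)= 21207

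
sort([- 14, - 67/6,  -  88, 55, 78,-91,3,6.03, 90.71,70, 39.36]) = [ - 91, - 88, - 14, - 67/6 , 3, 6.03,39.36, 55 , 70, 78, 90.71] 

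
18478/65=18478/65  =  284.28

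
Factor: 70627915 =5^1*1987^1 *7109^1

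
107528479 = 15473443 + 92055036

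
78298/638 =122 + 21/29 = 122.72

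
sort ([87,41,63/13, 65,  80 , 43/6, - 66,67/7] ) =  [ - 66,63/13, 43/6 , 67/7,41, 65, 80,87 ]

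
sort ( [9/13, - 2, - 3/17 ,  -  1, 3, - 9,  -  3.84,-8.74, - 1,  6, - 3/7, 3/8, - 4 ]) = [ - 9,  -  8.74 , - 4, - 3.84, - 2, - 1, - 1,-3/7,-3/17,3/8, 9/13,3, 6]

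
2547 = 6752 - 4205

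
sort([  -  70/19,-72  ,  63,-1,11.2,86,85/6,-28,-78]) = [ - 78 , - 72,-28, - 70/19, - 1, 11.2 , 85/6,  63,86] 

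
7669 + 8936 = 16605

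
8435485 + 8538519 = 16974004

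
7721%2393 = 542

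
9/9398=9/9398 = 0.00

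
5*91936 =459680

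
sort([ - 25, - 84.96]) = [ - 84.96 , - 25]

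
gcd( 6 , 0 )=6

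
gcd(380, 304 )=76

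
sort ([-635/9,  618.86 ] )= [ - 635/9,618.86]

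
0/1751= 0 =0.00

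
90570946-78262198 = 12308748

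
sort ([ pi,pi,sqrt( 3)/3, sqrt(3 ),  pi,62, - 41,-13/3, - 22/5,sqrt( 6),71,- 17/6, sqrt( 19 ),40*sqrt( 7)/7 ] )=[  -  41, - 22/5, - 13/3, - 17/6,sqrt(3)/3, sqrt( 3),sqrt( 6), pi,pi,pi, sqrt( 19), 40*sqrt( 7)/7 , 62,71 ]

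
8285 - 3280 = 5005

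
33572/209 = 160 + 12/19 = 160.63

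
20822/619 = 33 + 395/619  =  33.64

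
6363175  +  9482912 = 15846087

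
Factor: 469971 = 3^2*79^1*661^1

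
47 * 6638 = 311986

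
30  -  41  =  -11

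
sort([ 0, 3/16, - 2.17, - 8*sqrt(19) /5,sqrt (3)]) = [- 8*sqrt (19 )/5,-2.17, 0, 3/16, sqrt( 3 ) ]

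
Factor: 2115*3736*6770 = 2^4*3^2 * 5^2 *47^1*467^1*677^1 = 53494102800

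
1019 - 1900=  - 881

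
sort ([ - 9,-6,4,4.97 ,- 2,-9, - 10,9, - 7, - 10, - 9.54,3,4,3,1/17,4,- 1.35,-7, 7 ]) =[-10, - 10, -9.54,- 9, - 9, - 7, - 7, - 6, - 2, - 1.35 , 1/17,3,3,  4,4,  4,4.97,7,9] 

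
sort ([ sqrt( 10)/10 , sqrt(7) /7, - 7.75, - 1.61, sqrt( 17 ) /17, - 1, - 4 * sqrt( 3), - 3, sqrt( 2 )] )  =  [ - 7.75, - 4*sqrt ( 3),-3, - 1.61 ,-1, sqrt(17)/17, sqrt ( 10) /10, sqrt(7)/7,sqrt( 2)]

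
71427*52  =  3714204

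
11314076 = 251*45076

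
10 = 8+2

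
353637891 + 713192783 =1066830674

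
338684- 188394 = 150290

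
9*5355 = 48195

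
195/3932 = 195/3932=0.05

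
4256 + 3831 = 8087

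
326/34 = 9 + 10/17 = 9.59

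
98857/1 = 98857 = 98857.00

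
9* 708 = 6372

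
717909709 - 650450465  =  67459244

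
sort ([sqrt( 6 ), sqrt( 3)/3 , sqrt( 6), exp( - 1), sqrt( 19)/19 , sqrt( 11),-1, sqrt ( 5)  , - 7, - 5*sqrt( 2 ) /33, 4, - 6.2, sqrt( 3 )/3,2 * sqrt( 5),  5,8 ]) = [ - 7, - 6.2, - 1, - 5*sqrt( 2) /33, sqrt( 19 ) /19,exp(-1), sqrt ( 3)/3,sqrt( 3)/3,sqrt( 5 ), sqrt( 6 ), sqrt( 6 ), sqrt( 11 ), 4, 2*sqrt( 5 ), 5 , 8 ]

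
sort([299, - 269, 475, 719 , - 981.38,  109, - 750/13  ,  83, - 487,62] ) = [ - 981.38, - 487, - 269,- 750/13,62,83, 109,299,475,719]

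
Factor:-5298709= - 13^1*197^1*2069^1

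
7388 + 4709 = 12097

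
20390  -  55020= - 34630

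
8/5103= 8/5103 = 0.00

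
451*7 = 3157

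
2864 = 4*716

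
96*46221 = 4437216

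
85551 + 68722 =154273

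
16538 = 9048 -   -  7490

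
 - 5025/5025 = -1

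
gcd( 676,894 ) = 2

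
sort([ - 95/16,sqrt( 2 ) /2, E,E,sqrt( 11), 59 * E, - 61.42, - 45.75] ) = [ - 61.42, - 45.75, - 95/16, sqrt( 2 ) /2, E  ,  E,sqrt( 11), 59 * E]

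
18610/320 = 58 + 5/32 = 58.16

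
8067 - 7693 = 374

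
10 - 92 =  - 82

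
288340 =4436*65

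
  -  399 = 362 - 761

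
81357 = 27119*3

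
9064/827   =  10 + 794/827 = 10.96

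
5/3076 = 5/3076 = 0.00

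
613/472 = 613/472= 1.30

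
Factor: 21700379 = 21700379^1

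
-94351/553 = -94351/553 = -170.62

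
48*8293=398064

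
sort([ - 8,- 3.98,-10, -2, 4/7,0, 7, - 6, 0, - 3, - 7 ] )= [ -10, - 8, - 7, - 6,- 3.98,-3, -2, 0, 0,4/7, 7]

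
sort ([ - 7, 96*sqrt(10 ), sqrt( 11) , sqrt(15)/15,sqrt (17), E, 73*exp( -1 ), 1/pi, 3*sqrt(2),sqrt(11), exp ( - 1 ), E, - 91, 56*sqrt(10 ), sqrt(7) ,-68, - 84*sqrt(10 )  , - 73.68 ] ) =[ - 84*sqrt(10),  -  91,  -  73.68, - 68, - 7,  sqrt (15 ) /15,1/pi,exp(  -  1),  sqrt(7) , E, E , sqrt(11),sqrt(11 ), sqrt(17),3*sqrt( 2 ), 73*exp(  -  1),56*sqrt(10), 96 * sqrt( 10)]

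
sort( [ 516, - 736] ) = [ - 736,516]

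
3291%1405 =481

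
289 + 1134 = 1423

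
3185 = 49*65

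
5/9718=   5/9718= 0.00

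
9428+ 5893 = 15321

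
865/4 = 865/4 = 216.25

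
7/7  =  1 = 1.00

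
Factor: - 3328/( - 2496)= 4/3=2^2*3^( - 1 )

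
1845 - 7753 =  - 5908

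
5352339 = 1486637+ 3865702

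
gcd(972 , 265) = 1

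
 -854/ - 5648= 427/2824 = 0.15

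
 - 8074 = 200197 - 208271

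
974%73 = 25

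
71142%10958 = 5394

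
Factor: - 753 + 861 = 108 = 2^2*3^3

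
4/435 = 4/435  =  0.01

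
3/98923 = 3/98923 = 0.00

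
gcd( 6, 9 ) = 3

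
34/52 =17/26 = 0.65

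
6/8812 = 3/4406 = 0.00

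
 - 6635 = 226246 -232881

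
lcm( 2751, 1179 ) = 8253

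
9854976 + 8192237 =18047213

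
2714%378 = 68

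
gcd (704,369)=1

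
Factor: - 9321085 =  - 5^1*1864217^1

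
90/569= 90/569 = 0.16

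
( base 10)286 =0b100011110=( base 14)166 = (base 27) AG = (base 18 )FG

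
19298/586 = 9649/293 = 32.93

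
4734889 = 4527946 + 206943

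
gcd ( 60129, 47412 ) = 27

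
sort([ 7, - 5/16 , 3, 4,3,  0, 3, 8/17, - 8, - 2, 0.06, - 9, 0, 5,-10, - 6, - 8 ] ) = [ - 10 , - 9, - 8, - 8, - 6, - 2,  -  5/16, 0, 0,0.06, 8/17, 3, 3,  3,4,5,7 ]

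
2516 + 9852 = 12368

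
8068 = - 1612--9680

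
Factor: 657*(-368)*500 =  - 120888000 = - 2^6*  3^2*5^3*23^1*73^1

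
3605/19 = 189  +  14/19 = 189.74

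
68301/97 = 704 + 13/97 = 704.13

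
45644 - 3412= 42232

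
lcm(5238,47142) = 47142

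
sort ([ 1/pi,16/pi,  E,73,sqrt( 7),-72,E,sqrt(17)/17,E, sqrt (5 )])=[ - 72,sqrt(17 )/17, 1/pi, sqrt( 5),sqrt(7 ), E,E,E,16/pi,73] 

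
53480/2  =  26740 = 26740.00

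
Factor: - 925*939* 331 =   -  3^1*5^2 * 37^1*313^1*331^1 = - 287498325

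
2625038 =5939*442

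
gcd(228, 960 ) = 12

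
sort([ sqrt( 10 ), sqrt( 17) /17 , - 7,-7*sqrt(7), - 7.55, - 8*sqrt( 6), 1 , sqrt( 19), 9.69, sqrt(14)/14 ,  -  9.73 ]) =[ - 8*sqrt( 6), - 7*sqrt( 7) , - 9.73, - 7.55, -7 , sqrt(17) /17,sqrt( 14 )/14,1, sqrt (10),sqrt( 19), 9.69 ]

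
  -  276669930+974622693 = 697952763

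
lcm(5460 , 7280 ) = 21840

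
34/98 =17/49 = 0.35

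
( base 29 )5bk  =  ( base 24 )7L8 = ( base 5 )121134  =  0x11c0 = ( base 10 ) 4544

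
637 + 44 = 681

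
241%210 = 31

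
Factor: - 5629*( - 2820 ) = 2^2*3^1*5^1*13^1*47^1*433^1 = 15873780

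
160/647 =160/647  =  0.25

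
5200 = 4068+1132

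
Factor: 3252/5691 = 2^2*7^( - 1 ) = 4/7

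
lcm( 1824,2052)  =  16416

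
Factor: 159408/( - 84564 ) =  - 2^2*3^( - 1)*29^( - 1 )*41^1 = - 164/87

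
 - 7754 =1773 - 9527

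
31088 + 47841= 78929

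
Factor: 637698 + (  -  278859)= 358839 = 3^2*13^1*3067^1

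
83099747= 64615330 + 18484417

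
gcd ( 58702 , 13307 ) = 7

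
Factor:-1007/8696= - 2^(-3)*19^1 * 53^1*1087^ ( - 1) 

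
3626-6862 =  - 3236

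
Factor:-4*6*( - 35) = 840 = 2^3 * 3^1*5^1 * 7^1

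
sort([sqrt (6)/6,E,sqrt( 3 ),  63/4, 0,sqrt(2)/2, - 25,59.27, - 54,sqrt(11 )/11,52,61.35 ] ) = [ - 54,  -  25,0,sqrt ( 11) /11, sqrt( 6 ) /6,  sqrt( 2)/2,sqrt(3), E,  63/4,52,59.27,61.35]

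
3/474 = 1/158 = 0.01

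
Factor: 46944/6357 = 2^5*3^1*13^( - 1 ) = 96/13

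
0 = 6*0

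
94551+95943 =190494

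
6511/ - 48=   -  136 + 17/48 = -135.65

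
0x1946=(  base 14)2502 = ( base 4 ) 1211012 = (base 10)6470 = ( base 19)HHA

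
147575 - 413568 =-265993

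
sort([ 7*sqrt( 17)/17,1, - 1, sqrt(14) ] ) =[ - 1 , 1,7*sqrt( 17 )/17,sqrt( 14)] 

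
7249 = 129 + 7120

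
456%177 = 102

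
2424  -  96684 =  - 94260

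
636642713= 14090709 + 622552004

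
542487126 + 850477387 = 1392964513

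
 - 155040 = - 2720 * 57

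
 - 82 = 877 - 959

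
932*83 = 77356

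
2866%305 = 121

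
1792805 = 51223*35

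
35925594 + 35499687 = 71425281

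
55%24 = 7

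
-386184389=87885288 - 474069677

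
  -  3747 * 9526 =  - 35693922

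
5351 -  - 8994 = 14345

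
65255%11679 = 6860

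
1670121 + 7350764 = 9020885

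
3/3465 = 1/1155 = 0.00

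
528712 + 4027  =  532739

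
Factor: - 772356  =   - 2^2*3^1*  13^1*4951^1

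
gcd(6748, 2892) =964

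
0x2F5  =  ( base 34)M9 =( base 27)111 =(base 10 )757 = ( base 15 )357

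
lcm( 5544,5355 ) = 471240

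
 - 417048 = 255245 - 672293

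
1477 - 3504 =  - 2027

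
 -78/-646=39/323  =  0.12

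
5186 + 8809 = 13995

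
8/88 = 1/11 = 0.09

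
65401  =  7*9343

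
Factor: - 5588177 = -7^1*41^1*19471^1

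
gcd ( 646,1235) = 19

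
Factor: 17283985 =5^1*17^1* 203341^1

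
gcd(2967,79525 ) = 1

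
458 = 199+259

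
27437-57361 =-29924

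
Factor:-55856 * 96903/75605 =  - 2^4*3^3 * 5^(-1) * 37^1 *97^1*3491^1*15121^( -1 ) = - 5412613968/75605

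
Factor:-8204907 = -3^1 * 2734969^1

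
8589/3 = 2863 = 2863.00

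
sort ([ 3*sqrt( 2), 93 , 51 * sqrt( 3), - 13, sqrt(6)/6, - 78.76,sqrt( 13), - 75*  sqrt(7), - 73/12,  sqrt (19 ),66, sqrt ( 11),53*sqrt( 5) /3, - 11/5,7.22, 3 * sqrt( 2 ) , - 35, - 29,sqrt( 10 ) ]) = [- 75*sqrt( 7), - 78.76,-35, - 29, -13, -73/12, - 11/5,sqrt(6)/6,  sqrt( 10),sqrt(11),sqrt( 13),3*sqrt(2),3*sqrt (2),sqrt( 19),7.22, 53 * sqrt( 5)/3,66,51*sqrt( 3),  93 ] 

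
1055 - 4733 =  - 3678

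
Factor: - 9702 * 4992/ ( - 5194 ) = 2^7 * 3^3*11^1 * 13^1 * 53^( - 1)  =  494208/53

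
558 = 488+70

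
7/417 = 7/417= 0.02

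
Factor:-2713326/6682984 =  - 17619/43396  =  - 2^( - 2 ) * 3^1*7^1*19^ ( - 1 )*571^(  -  1 )*839^1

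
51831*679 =35193249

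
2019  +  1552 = 3571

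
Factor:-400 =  - 2^4 * 5^2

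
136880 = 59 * 2320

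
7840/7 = 1120 = 1120.00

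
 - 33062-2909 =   -  35971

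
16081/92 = 174  +  73/92  =  174.79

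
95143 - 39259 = 55884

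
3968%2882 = 1086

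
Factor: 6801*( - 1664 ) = - 2^7*3^1*13^1*2267^1 = - 11316864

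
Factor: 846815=5^1 * 257^1*659^1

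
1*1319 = 1319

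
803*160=128480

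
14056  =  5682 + 8374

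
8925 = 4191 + 4734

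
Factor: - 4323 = - 3^1*11^1*131^1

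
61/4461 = 61/4461 =0.01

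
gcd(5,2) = 1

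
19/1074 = 19/1074 = 0.02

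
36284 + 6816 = 43100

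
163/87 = 1 + 76/87 = 1.87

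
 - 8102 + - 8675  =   - 16777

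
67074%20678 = 5040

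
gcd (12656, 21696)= 1808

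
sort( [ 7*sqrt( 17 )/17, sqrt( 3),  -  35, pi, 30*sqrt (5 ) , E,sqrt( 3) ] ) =[ - 35,7*sqrt( 17 )/17, sqrt (3 ),sqrt(3 ),E, pi, 30*sqrt( 5 )]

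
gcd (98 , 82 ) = 2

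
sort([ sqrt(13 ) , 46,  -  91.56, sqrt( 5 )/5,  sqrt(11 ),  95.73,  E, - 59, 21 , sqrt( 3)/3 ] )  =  [-91.56, - 59,  sqrt ( 5 )/5,sqrt( 3)/3,E, sqrt( 11 ), sqrt(13 ),21, 46, 95.73 ] 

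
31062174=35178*883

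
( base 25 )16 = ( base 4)133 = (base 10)31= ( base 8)37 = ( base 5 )111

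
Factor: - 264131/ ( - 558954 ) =2^ (-1 ) * 3^(-3)*7^1*11^( - 1 )* 97^1*389^1*941^( - 1)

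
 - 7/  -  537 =7/537  =  0.01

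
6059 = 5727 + 332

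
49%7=0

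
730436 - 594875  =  135561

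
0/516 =0 =0.00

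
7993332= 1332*6001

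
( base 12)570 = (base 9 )1083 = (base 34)nm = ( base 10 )804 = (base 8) 1444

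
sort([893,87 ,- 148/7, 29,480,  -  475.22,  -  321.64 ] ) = [-475.22,-321.64,-148/7,29, 87,  480,893 ] 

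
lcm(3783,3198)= 310206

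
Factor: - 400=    - 2^4*5^2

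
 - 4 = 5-9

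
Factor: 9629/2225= 5^( - 2 ) * 89^ ( - 1)* 9629^1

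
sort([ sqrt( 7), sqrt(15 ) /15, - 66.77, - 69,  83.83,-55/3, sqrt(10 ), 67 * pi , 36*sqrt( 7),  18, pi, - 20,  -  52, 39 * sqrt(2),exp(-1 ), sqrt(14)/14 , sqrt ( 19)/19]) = [  -  69,-66.77, - 52 ,  -  20, - 55/3 , sqrt(19 ) /19, sqrt( 15)/15, sqrt(14)/14,exp( - 1), sqrt( 7), pi , sqrt(10 ) , 18,39 * sqrt(2 ),83.83, 36*sqrt(7 ),67*pi]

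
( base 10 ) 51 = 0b110011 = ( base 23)25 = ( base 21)29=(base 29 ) 1m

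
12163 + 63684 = 75847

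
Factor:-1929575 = -5^2*79^1*977^1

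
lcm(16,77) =1232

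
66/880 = 3/40 = 0.07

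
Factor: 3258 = 2^1*3^2*181^1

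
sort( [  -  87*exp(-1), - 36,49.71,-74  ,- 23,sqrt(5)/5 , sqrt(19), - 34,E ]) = [ - 74, - 36, - 34, -87 * exp( - 1),  -  23,sqrt (5)/5, E,sqrt(19), 49.71] 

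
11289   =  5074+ 6215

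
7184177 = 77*93301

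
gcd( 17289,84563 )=1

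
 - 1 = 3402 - 3403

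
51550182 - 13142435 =38407747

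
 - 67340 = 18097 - 85437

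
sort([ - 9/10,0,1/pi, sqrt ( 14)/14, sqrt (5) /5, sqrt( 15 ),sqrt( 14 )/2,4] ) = [ - 9/10,0,sqrt( 14 )/14, 1/pi,sqrt( 5) /5,sqrt(14)/2,sqrt(15 ),4 ]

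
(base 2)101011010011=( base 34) 2DH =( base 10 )2771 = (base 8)5323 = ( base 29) 38g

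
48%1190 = 48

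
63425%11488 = 5985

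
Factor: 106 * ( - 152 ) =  - 16112 = -  2^4 * 19^1*53^1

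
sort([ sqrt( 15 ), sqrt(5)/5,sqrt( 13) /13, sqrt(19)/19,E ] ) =[ sqrt ( 19 ) /19, sqrt ( 13 ) /13,sqrt(5)/5,E, sqrt(15)]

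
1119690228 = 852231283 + 267458945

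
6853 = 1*6853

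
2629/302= 8 + 213/302 =8.71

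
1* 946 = 946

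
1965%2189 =1965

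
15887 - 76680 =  - 60793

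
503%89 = 58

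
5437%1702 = 331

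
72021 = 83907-11886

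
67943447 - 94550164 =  -26606717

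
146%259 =146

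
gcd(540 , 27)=27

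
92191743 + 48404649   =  140596392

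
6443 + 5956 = 12399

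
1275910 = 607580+668330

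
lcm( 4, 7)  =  28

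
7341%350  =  341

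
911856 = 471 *1936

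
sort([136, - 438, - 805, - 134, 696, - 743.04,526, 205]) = [  -  805 , - 743.04, - 438, - 134, 136,205, 526 , 696 ]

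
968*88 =85184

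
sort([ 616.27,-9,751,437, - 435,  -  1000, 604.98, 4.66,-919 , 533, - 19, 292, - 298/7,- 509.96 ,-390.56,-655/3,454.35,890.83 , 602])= [ - 1000, - 919, - 509.96, - 435,  -  390.56,-655/3,-298/7 , - 19,-9, 4.66,292, 437,454.35,  533 , 602,604.98,616.27,751,890.83 ] 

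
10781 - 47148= - 36367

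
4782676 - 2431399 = 2351277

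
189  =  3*63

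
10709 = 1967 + 8742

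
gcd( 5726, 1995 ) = 7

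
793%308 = 177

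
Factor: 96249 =3^1*32083^1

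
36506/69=36506/69 = 529.07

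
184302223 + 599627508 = 783929731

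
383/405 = 383/405 = 0.95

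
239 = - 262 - -501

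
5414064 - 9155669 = -3741605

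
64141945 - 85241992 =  - 21100047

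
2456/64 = 38+ 3/8 = 38.38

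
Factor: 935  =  5^1*11^1*17^1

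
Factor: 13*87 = 3^1*13^1 * 29^1 = 1131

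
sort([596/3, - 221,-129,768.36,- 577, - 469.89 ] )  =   [ - 577, - 469.89, - 221, - 129, 596/3, 768.36]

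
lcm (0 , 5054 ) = 0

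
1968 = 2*984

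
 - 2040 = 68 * ( - 30)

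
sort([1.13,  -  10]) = [ - 10,1.13 ]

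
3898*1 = 3898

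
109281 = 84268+25013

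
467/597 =467/597 = 0.78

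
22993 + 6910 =29903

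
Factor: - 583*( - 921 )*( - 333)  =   - 3^3*11^1*37^1*53^1*307^1 = - 178802019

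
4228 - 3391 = 837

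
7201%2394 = 19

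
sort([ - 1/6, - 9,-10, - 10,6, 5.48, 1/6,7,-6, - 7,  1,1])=[ - 10,-10, - 9 , - 7, - 6,-1/6, 1/6,1  ,  1, 5.48, 6, 7]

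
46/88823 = 46/88823  =  0.00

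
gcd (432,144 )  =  144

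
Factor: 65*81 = 3^4*5^1*13^1 = 5265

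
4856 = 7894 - 3038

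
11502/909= 1278/101 = 12.65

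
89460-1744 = 87716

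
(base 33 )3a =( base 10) 109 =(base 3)11001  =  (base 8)155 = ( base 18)61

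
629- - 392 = 1021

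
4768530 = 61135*78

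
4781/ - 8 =-4781/8  =  -597.62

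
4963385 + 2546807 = 7510192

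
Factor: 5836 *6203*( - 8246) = -298511038168 = -  2^3*7^1*19^1*31^1*1459^1*6203^1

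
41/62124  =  41/62124 = 0.00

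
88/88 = 1 =1.00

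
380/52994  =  190/26497 = 0.01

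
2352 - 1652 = 700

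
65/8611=65/8611 = 0.01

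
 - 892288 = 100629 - 992917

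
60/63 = 20/21 =0.95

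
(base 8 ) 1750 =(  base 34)TE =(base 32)v8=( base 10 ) 1000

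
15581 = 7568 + 8013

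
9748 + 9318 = 19066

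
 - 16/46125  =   - 16/46125 = - 0.00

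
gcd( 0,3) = 3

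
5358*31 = 166098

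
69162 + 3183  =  72345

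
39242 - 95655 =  - 56413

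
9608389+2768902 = 12377291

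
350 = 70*5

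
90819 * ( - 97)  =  - 8809443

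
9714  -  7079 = 2635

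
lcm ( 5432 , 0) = 0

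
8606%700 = 206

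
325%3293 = 325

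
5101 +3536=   8637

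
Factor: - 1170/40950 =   -  1/35 = - 5^( - 1 )*  7^( - 1) 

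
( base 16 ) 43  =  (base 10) 67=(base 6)151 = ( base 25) 2H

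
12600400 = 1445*8720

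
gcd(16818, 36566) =2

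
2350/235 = 10 = 10.00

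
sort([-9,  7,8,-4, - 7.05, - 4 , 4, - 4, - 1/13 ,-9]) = [ - 9,-9, - 7.05,-4, - 4,-4,-1/13, 4 , 7,8]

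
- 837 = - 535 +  - 302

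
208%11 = 10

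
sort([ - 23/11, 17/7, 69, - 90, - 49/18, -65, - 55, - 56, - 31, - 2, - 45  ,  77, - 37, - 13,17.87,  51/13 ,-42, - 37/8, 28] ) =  [ - 90 , - 65, -56, - 55, - 45, - 42, - 37, -31, - 13,  -  37/8, - 49/18, - 23/11, - 2,  17/7,51/13  ,  17.87,28, 69, 77]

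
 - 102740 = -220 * 467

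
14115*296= 4178040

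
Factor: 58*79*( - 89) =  - 2^1*29^1*79^1*89^1 = - 407798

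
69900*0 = 0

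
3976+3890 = 7866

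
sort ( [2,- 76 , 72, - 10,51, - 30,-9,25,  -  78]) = [ - 78, - 76, - 30,  -  10,-9,2,25,51, 72 ]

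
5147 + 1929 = 7076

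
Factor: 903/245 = 3^1* 5^( - 1)*7^( - 1 ) *43^1 = 129/35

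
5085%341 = 311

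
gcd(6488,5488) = 8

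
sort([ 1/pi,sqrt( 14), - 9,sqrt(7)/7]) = [ - 9,1/pi,sqrt( 7 )/7,  sqrt( 14)]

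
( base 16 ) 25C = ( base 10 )604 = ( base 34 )HQ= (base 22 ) 15a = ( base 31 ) JF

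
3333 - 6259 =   -  2926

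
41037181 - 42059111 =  - 1021930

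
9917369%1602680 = 301289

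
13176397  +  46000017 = 59176414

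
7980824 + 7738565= 15719389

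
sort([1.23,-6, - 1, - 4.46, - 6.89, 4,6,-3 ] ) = [ - 6.89,  -  6,-4.46, - 3, - 1, 1.23, 4, 6] 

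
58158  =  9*6462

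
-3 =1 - 4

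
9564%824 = 500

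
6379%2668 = 1043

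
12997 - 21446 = -8449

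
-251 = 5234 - 5485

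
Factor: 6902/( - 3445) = -2^1*5^( - 1 )*7^1*13^(-1 )*17^1*29^1*53^(  -  1) 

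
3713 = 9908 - 6195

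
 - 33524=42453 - 75977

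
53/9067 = 53/9067 = 0.01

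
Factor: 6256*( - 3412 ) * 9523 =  - 203272929856 = -2^6*17^1*23^1*89^1*107^1*853^1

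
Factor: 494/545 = 2^1* 5^( - 1 )*  13^1*19^1*109^( - 1)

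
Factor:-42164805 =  -3^1*5^1*31^1 * 90677^1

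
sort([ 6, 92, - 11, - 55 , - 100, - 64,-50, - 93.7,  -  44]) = [-100, - 93.7, - 64 , - 55, - 50 , - 44, - 11,  6,  92] 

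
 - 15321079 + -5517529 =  - 20838608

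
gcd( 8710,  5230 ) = 10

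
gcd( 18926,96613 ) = 1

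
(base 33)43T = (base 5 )120414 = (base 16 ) 1184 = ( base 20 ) b44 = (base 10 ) 4484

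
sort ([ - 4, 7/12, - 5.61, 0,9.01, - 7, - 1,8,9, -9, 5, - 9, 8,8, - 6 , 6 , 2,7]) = [ - 9, - 9 , - 7,-6, - 5.61 , - 4, - 1, 0 , 7/12,2, 5,  6  ,  7,8 , 8,8, 9,9.01]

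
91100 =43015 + 48085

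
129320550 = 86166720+43153830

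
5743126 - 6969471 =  - 1226345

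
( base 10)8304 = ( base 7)33132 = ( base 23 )fg1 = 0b10000001110000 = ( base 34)768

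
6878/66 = 104 + 7/33 = 104.21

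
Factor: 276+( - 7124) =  - 6848 = - 2^6*107^1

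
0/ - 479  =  0/1 =- 0.00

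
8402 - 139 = 8263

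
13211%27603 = 13211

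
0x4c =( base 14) 56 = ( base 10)76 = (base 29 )2I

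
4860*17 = 82620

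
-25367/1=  - 25367= - 25367.00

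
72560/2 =36280 = 36280.00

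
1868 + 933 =2801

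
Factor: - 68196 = -2^2*3^1*5683^1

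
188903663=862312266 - 673408603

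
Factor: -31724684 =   -  2^2*1553^1 *5107^1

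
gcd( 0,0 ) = 0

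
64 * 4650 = 297600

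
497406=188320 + 309086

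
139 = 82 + 57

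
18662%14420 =4242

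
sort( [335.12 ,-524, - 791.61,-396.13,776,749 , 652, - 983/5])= [ - 791.61 ,  -  524,-396.13,  -  983/5,335.12,652,749,776]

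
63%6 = 3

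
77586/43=77586/43 = 1804.33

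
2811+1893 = 4704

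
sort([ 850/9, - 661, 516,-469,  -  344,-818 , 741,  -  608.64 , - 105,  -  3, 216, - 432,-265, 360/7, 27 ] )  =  [ - 818 , - 661, - 608.64,  -  469,  -  432, - 344,-265, - 105, - 3, 27,  360/7,850/9, 216,  516,741]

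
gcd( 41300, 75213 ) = 1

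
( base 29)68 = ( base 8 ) 266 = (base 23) 7L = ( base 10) 182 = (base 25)77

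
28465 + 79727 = 108192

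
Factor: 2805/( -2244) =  - 5/4 = - 2^ ( - 2 )*5^1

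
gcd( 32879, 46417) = 7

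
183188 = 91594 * 2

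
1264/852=1+103/213 = 1.48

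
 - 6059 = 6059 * ( - 1)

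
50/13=50/13 = 3.85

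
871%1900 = 871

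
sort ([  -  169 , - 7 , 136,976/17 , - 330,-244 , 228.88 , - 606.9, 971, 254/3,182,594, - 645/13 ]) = [  -  606.9, - 330, - 244, - 169, - 645/13, - 7,976/17 , 254/3,136,182,228.88,594,971]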